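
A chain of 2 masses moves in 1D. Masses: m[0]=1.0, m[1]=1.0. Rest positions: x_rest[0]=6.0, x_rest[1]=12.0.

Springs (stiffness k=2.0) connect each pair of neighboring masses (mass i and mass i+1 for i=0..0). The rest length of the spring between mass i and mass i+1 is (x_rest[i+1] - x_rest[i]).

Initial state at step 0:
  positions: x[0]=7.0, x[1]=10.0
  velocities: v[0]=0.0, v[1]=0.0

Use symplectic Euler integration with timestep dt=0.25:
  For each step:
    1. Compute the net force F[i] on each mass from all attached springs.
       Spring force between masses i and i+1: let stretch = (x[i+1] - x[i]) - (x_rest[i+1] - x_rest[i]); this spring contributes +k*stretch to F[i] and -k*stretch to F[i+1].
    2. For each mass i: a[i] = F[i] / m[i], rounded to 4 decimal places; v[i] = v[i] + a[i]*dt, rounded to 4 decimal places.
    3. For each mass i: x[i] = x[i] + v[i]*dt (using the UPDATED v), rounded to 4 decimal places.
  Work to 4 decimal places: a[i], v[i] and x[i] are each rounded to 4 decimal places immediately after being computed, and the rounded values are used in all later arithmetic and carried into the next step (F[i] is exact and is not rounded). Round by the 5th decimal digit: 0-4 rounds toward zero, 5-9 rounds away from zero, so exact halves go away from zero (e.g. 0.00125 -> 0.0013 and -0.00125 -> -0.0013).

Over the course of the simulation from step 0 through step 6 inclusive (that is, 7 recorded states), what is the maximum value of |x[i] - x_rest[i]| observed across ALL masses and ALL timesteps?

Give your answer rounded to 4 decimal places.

Step 0: x=[7.0000 10.0000] v=[0.0000 0.0000]
Step 1: x=[6.6250 10.3750] v=[-1.5000 1.5000]
Step 2: x=[5.9688 11.0313] v=[-2.6250 2.6250]
Step 3: x=[5.1954 11.8048] v=[-3.0938 3.0938]
Step 4: x=[4.4981 12.5021] v=[-2.7891 2.7891]
Step 5: x=[4.0513 12.9489] v=[-1.7871 1.7871]
Step 6: x=[3.9667 13.0335] v=[-0.3383 0.3383]
Max displacement = 2.0333

Answer: 2.0333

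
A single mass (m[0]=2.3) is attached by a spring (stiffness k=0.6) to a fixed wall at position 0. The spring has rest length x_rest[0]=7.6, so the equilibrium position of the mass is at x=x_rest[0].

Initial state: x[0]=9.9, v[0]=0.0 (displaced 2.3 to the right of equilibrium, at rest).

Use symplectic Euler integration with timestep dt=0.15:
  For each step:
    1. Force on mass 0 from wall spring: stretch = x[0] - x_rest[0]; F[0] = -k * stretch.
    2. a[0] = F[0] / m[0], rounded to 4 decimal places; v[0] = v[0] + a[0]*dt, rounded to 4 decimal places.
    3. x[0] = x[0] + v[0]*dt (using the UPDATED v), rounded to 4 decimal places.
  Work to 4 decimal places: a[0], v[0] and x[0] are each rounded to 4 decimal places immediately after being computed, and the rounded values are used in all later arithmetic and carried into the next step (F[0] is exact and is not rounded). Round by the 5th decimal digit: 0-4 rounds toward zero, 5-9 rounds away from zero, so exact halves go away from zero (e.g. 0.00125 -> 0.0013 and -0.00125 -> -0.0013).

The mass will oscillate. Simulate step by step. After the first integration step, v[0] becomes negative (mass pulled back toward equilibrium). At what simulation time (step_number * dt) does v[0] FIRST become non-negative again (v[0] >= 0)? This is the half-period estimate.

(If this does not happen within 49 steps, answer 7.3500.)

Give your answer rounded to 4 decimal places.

Answer: 6.1500

Derivation:
Step 0: x=[9.9000] v=[0.0000]
Step 1: x=[9.8865] v=[-0.0900]
Step 2: x=[9.8596] v=[-0.1795]
Step 3: x=[9.8194] v=[-0.2679]
Step 4: x=[9.7662] v=[-0.3548]
Step 5: x=[9.7003] v=[-0.4396]
Step 6: x=[9.6220] v=[-0.5218]
Step 7: x=[9.5319] v=[-0.6009]
Step 8: x=[9.4304] v=[-0.6765]
Step 9: x=[9.3182] v=[-0.7481]
Step 10: x=[9.1959] v=[-0.8153]
Step 11: x=[9.0642] v=[-0.8777]
Step 12: x=[8.9240] v=[-0.9350]
Step 13: x=[8.7760] v=[-0.9868]
Step 14: x=[8.6211] v=[-1.0328]
Step 15: x=[8.4602] v=[-1.0728]
Step 16: x=[8.2942] v=[-1.1065]
Step 17: x=[8.1241] v=[-1.1337]
Step 18: x=[7.9510] v=[-1.1542]
Step 19: x=[7.7758] v=[-1.1679]
Step 20: x=[7.5996] v=[-1.1748]
Step 21: x=[7.4234] v=[-1.1748]
Step 22: x=[7.2482] v=[-1.1679]
Step 23: x=[7.0751] v=[-1.1541]
Step 24: x=[6.9051] v=[-1.1336]
Step 25: x=[6.7391] v=[-1.1064]
Step 26: x=[6.5782] v=[-1.0727]
Step 27: x=[6.4233] v=[-1.0327]
Step 28: x=[6.2753] v=[-0.9867]
Step 29: x=[6.1351] v=[-0.9349]
Step 30: x=[6.0035] v=[-0.8776]
Step 31: x=[5.8812] v=[-0.8151]
Step 32: x=[5.7690] v=[-0.7478]
Step 33: x=[5.6676] v=[-0.6761]
Step 34: x=[5.5775] v=[-0.6005]
Step 35: x=[5.4993] v=[-0.5214]
Step 36: x=[5.4334] v=[-0.4392]
Step 37: x=[5.3802] v=[-0.3544]
Step 38: x=[5.3401] v=[-0.2675]
Step 39: x=[5.3132] v=[-0.1791]
Step 40: x=[5.2998] v=[-0.0896]
Step 41: x=[5.2999] v=[0.0004]
First v>=0 after going negative at step 41, time=6.1500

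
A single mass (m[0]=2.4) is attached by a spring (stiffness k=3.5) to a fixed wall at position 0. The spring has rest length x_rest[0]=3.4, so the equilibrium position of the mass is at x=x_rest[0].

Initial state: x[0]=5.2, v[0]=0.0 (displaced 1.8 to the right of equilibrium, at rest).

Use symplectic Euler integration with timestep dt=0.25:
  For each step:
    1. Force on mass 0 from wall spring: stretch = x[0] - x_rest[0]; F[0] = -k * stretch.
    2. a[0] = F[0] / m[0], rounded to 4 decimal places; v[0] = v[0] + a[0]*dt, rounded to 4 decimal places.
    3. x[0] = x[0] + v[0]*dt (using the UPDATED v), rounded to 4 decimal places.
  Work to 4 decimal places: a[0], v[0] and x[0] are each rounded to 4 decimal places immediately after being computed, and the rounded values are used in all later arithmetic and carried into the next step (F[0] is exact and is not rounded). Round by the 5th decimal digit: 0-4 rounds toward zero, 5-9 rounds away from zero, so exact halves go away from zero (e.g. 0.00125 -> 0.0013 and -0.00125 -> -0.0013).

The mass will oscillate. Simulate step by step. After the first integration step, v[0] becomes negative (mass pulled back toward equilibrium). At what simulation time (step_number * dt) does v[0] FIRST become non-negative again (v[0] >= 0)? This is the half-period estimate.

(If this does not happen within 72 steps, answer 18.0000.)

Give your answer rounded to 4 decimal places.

Step 0: x=[5.2000] v=[0.0000]
Step 1: x=[5.0359] v=[-0.6563]
Step 2: x=[4.7227] v=[-1.2527]
Step 3: x=[4.2890] v=[-1.7349]
Step 4: x=[3.7743] v=[-2.0590]
Step 5: x=[3.2254] v=[-2.1955]
Step 6: x=[2.6924] v=[-2.1319]
Step 7: x=[2.2239] v=[-1.8739]
Step 8: x=[1.8626] v=[-1.4451]
Step 9: x=[1.6415] v=[-0.8846]
Step 10: x=[1.5806] v=[-0.2435]
Step 11: x=[1.6856] v=[0.4198]
First v>=0 after going negative at step 11, time=2.7500

Answer: 2.7500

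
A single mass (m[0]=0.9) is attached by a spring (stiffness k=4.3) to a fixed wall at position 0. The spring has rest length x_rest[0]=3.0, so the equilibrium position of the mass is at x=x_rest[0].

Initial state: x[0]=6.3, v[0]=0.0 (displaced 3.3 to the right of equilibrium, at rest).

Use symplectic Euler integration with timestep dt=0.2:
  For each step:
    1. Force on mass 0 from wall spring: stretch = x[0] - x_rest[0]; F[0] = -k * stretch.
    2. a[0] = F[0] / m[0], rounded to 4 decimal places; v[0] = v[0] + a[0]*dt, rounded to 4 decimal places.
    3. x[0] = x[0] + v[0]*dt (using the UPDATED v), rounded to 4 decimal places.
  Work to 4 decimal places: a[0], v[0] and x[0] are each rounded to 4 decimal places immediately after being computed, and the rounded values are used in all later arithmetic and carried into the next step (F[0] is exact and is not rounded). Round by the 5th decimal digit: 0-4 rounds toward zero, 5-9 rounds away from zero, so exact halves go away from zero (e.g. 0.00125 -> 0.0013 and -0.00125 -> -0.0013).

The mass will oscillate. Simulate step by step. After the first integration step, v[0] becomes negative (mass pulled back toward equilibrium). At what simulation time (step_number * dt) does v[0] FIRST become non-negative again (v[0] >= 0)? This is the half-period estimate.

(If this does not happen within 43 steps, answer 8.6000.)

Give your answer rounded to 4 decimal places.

Step 0: x=[6.3000] v=[0.0000]
Step 1: x=[5.6693] v=[-3.1533]
Step 2: x=[4.5285] v=[-5.7040]
Step 3: x=[3.0956] v=[-7.1646]
Step 4: x=[1.6444] v=[-7.2560]
Step 5: x=[0.4523] v=[-5.9606]
Step 6: x=[-0.2529] v=[-3.5261]
Step 7: x=[-0.3365] v=[-0.4178]
Step 8: x=[0.2176] v=[2.7704]
First v>=0 after going negative at step 8, time=1.6000

Answer: 1.6000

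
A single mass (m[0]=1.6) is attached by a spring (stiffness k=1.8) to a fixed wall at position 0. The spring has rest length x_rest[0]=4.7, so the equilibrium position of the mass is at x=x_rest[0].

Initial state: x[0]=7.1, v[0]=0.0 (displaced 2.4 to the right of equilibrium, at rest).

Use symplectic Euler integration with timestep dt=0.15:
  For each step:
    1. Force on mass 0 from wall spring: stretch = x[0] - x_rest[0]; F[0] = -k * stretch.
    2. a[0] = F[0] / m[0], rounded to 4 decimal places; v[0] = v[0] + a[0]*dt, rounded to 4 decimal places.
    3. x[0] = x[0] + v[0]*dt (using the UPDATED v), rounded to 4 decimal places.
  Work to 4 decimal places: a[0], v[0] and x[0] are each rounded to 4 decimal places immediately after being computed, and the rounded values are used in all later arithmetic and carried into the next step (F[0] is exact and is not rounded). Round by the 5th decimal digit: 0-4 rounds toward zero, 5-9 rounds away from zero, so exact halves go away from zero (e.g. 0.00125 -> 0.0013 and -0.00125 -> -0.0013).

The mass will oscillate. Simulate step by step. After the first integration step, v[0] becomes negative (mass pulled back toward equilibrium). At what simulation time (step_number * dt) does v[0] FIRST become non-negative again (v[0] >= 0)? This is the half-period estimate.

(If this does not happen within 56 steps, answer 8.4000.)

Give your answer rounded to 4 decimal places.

Answer: 3.0000

Derivation:
Step 0: x=[7.1000] v=[0.0000]
Step 1: x=[7.0393] v=[-0.4050]
Step 2: x=[6.9193] v=[-0.7998]
Step 3: x=[6.7432] v=[-1.1743]
Step 4: x=[6.5153] v=[-1.5191]
Step 5: x=[6.2415] v=[-1.8254]
Step 6: x=[5.9287] v=[-2.0855]
Step 7: x=[5.5848] v=[-2.2928]
Step 8: x=[5.2185] v=[-2.4421]
Step 9: x=[4.8391] v=[-2.5296]
Step 10: x=[4.4561] v=[-2.5531]
Step 11: x=[4.0793] v=[-2.5119]
Step 12: x=[3.7182] v=[-2.4072]
Step 13: x=[3.3820] v=[-2.2415]
Step 14: x=[3.0791] v=[-2.0191]
Step 15: x=[2.8173] v=[-1.7456]
Step 16: x=[2.6031] v=[-1.4279]
Step 17: x=[2.4420] v=[-1.0741]
Step 18: x=[2.3380] v=[-0.6931]
Step 19: x=[2.2938] v=[-0.2945]
Step 20: x=[2.3105] v=[0.1116]
First v>=0 after going negative at step 20, time=3.0000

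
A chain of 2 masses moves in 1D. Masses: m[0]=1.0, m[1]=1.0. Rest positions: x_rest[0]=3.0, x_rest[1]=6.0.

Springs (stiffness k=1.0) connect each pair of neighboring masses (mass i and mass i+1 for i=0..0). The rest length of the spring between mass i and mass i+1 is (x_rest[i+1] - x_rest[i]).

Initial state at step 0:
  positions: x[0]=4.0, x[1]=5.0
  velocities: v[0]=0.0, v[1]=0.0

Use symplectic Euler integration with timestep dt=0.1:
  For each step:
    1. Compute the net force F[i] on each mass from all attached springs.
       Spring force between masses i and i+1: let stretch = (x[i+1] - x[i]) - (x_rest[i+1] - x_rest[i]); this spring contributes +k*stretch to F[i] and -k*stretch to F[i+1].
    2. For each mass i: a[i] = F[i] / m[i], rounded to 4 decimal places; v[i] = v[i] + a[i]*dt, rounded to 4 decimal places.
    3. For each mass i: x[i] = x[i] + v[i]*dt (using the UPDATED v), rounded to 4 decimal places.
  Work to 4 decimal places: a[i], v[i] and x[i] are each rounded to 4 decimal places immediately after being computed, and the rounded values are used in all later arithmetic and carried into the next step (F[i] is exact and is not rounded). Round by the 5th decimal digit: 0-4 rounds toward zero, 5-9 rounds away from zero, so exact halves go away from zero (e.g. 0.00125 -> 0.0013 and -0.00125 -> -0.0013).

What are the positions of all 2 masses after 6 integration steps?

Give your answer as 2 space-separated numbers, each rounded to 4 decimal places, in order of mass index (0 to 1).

Step 0: x=[4.0000 5.0000] v=[0.0000 0.0000]
Step 1: x=[3.9800 5.0200] v=[-0.2000 0.2000]
Step 2: x=[3.9404 5.0596] v=[-0.3960 0.3960]
Step 3: x=[3.8820 5.1180] v=[-0.5841 0.5841]
Step 4: x=[3.8060 5.1941] v=[-0.7605 0.7605]
Step 5: x=[3.7138 5.2863] v=[-0.9217 0.9217]
Step 6: x=[3.6074 5.3928] v=[-1.0645 1.0645]

Answer: 3.6074 5.3928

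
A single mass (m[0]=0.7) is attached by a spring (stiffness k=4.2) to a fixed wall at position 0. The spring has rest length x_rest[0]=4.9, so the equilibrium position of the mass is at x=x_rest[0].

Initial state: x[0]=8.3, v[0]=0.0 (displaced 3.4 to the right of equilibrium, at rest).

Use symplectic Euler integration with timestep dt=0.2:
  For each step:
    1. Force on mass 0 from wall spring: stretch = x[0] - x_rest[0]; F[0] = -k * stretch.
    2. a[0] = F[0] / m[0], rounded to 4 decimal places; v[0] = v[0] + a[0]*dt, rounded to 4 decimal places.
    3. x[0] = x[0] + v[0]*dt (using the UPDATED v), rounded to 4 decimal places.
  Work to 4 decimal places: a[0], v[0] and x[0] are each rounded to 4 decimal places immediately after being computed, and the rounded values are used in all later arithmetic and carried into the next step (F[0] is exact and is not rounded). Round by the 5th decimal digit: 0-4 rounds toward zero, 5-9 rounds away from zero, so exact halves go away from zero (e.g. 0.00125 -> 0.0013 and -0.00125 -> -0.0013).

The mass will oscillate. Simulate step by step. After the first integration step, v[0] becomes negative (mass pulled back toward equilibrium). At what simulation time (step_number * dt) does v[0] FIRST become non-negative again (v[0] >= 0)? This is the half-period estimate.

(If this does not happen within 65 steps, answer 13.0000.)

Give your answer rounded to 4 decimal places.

Answer: 1.4000

Derivation:
Step 0: x=[8.3000] v=[0.0000]
Step 1: x=[7.4840] v=[-4.0800]
Step 2: x=[6.0478] v=[-7.1808]
Step 3: x=[4.3362] v=[-8.5582]
Step 4: x=[2.7599] v=[-7.8816]
Step 5: x=[1.6972] v=[-5.3135]
Step 6: x=[1.4032] v=[-1.4701]
Step 7: x=[1.9484] v=[2.7261]
First v>=0 after going negative at step 7, time=1.4000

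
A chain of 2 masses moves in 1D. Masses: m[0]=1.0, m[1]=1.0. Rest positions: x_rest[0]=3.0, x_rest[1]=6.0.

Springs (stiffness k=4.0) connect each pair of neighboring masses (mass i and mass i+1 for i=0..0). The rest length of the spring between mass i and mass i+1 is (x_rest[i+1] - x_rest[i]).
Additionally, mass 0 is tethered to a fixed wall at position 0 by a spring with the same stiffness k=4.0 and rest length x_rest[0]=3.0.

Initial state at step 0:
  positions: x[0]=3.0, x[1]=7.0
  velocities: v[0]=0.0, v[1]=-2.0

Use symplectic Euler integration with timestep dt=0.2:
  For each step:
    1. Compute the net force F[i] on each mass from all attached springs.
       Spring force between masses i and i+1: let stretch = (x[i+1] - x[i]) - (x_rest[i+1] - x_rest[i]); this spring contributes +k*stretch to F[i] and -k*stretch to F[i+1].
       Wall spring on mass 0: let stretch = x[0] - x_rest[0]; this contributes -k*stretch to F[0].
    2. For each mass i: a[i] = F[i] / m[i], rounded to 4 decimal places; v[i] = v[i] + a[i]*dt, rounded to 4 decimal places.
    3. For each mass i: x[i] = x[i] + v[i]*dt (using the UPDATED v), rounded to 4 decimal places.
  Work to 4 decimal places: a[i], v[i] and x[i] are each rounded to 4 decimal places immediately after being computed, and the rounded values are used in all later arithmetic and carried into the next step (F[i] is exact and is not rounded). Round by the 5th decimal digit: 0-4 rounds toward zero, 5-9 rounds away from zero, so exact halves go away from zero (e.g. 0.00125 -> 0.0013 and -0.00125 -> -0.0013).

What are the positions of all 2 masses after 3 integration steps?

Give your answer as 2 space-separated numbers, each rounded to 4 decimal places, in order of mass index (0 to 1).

Step 0: x=[3.0000 7.0000] v=[0.0000 -2.0000]
Step 1: x=[3.1600 6.4400] v=[0.8000 -2.8000]
Step 2: x=[3.3392 5.8352] v=[0.8960 -3.0240]
Step 3: x=[3.3835 5.3110] v=[0.2214 -2.6208]

Answer: 3.3835 5.3110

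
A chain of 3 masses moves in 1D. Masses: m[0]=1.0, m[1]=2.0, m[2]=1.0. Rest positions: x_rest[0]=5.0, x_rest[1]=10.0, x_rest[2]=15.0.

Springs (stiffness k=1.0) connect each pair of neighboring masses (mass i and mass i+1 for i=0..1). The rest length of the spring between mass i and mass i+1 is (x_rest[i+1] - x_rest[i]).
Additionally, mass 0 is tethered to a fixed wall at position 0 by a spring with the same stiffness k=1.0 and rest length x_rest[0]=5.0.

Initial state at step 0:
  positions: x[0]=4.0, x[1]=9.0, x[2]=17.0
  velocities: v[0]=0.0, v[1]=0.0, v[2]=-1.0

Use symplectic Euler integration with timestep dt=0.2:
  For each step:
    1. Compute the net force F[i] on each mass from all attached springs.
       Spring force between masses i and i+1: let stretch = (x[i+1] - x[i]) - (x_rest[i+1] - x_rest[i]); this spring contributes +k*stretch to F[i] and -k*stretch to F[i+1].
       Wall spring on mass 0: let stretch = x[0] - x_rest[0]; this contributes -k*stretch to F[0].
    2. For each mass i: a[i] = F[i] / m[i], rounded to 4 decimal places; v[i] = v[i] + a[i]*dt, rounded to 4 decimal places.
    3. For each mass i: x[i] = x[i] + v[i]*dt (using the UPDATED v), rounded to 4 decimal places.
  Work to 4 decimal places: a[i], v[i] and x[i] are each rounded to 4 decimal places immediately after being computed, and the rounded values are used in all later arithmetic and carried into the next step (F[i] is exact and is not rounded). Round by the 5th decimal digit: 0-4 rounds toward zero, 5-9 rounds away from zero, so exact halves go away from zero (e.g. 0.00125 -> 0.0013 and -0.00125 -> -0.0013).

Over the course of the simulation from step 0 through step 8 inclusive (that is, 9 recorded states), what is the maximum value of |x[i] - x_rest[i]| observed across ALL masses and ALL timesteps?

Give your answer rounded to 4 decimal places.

Step 0: x=[4.0000 9.0000 17.0000] v=[0.0000 0.0000 -1.0000]
Step 1: x=[4.0400 9.0600 16.6800] v=[0.2000 0.3000 -1.6000]
Step 2: x=[4.1192 9.1720 16.2552] v=[0.3960 0.5600 -2.1240]
Step 3: x=[4.2357 9.3246 15.7471] v=[0.5827 0.7630 -2.5406]
Step 4: x=[4.3864 9.5039 15.1821] v=[0.7533 0.8964 -2.8251]
Step 5: x=[4.5663 9.6944 14.5900] v=[0.8995 0.9525 -2.9607]
Step 6: x=[4.7687 9.8802 14.0020] v=[1.0119 0.9292 -2.9398]
Step 7: x=[4.9848 10.0462 13.4492] v=[1.0805 0.8302 -2.7642]
Step 8: x=[5.2040 10.1791 12.9602] v=[1.0958 0.6644 -2.4448]
Max displacement = 2.0398

Answer: 2.0398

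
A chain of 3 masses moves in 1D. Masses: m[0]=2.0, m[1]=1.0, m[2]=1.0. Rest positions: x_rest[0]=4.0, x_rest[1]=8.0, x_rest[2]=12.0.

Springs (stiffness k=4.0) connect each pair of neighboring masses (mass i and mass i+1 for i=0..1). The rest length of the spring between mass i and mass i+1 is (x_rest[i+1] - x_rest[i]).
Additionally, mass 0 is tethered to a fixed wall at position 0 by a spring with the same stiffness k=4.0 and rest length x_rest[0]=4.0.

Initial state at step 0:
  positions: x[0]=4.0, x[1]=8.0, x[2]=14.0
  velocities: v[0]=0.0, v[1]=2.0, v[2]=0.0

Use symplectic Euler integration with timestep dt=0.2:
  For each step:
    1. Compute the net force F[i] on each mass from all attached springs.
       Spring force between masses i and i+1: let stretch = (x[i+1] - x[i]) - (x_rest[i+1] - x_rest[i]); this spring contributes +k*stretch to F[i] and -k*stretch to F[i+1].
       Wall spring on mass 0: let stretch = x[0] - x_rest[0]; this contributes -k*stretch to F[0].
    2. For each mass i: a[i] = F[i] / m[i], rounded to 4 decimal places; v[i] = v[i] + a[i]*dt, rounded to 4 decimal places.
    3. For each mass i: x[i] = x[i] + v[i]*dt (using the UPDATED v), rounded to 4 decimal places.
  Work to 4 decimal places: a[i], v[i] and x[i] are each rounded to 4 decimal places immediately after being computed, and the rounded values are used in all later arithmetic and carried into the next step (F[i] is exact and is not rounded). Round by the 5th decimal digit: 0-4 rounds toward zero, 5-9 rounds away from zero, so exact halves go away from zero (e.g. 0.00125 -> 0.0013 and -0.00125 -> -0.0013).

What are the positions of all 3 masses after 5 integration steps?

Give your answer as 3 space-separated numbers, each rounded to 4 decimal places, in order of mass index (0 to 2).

Step 0: x=[4.0000 8.0000 14.0000] v=[0.0000 2.0000 0.0000]
Step 1: x=[4.0000 8.7200 13.6800] v=[0.0000 3.6000 -1.6000]
Step 2: x=[4.0576 9.4784 13.2064] v=[0.2880 3.7920 -2.3680]
Step 3: x=[4.2243 9.9660 12.7763] v=[0.8333 2.4378 -2.1504]
Step 4: x=[4.5124 9.9845 12.5366] v=[1.4403 0.0927 -1.1986]
Step 5: x=[4.8772 9.5358 12.5285] v=[1.8242 -2.2433 -0.0403]

Answer: 4.8772 9.5358 12.5285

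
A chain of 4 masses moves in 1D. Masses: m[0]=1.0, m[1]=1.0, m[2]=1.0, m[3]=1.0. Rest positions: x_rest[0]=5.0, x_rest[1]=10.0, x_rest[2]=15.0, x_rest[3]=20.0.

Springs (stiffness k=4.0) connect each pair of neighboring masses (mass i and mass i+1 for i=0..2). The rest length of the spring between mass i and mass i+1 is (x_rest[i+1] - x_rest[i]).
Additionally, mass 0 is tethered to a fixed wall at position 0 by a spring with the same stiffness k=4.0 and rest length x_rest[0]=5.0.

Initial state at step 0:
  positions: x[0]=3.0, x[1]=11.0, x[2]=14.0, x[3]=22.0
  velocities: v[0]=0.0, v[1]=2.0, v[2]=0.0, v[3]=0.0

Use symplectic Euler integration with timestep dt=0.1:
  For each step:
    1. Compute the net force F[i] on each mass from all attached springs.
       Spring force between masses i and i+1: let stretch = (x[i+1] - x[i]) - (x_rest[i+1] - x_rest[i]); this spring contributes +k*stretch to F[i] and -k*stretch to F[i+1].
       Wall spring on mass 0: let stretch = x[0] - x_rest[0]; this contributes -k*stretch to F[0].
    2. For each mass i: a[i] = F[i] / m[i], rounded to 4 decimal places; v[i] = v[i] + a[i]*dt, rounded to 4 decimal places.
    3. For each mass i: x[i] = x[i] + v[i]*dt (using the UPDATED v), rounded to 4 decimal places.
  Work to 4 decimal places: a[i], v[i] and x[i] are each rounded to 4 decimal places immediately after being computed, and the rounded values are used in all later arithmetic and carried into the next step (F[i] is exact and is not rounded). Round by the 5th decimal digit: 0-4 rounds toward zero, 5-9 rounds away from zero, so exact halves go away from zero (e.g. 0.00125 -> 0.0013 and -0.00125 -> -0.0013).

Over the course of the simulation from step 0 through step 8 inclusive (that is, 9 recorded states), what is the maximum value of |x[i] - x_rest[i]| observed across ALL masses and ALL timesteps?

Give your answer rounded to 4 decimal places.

Step 0: x=[3.0000 11.0000 14.0000 22.0000] v=[0.0000 2.0000 0.0000 0.0000]
Step 1: x=[3.2000 11.0000 14.2000 21.8800] v=[2.0000 0.0000 2.0000 -1.2000]
Step 2: x=[3.5840 10.8160 14.5792 21.6528] v=[3.8400 -1.8400 3.7920 -2.2720]
Step 3: x=[4.1139 10.4933 15.0908 21.3427] v=[5.2992 -3.2275 5.1162 -3.1014]
Step 4: x=[4.7344 10.0993 15.6686 20.9825] v=[6.2054 -3.9403 5.7780 -3.6022]
Step 5: x=[5.3802 9.7135 16.2362 20.6097] v=[6.4576 -3.8585 5.6758 -3.7278]
Step 6: x=[5.9841 9.4152 16.7178 20.2620] v=[6.0388 -2.9827 4.8161 -3.4772]
Step 7: x=[6.4859 9.2718 17.0491 19.9725] v=[5.0176 -1.4341 3.3127 -2.8949]
Step 8: x=[6.8397 9.3281 17.1862 19.7661] v=[3.5376 0.5625 1.3711 -2.0643]
Max displacement = 2.1862

Answer: 2.1862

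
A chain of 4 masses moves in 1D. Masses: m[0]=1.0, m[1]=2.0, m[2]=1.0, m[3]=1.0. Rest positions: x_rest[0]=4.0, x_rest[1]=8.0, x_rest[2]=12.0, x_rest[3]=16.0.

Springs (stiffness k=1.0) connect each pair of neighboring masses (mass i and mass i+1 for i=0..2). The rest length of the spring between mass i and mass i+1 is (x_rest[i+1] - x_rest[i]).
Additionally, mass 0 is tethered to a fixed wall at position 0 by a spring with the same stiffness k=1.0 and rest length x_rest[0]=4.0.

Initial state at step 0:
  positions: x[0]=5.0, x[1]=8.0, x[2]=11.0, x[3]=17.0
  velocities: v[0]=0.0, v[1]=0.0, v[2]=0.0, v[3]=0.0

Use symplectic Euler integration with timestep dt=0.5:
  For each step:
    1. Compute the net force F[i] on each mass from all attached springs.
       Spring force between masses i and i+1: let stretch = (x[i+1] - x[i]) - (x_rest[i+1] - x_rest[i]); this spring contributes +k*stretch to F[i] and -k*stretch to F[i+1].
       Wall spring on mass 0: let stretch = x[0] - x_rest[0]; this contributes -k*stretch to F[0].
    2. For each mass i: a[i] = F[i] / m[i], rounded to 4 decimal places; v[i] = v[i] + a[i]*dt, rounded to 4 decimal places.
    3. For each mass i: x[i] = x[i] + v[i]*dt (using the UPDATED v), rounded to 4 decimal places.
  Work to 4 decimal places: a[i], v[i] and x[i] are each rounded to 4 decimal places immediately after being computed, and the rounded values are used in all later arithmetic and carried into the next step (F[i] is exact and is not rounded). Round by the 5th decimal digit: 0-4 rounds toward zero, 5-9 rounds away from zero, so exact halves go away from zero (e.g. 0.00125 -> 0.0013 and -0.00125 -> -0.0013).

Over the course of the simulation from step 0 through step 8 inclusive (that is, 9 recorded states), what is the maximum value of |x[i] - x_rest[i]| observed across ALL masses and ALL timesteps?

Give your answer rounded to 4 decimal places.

Step 0: x=[5.0000 8.0000 11.0000 17.0000] v=[0.0000 0.0000 0.0000 0.0000]
Step 1: x=[4.5000 8.0000 11.7500 16.5000] v=[-1.0000 0.0000 1.5000 -1.0000]
Step 2: x=[3.7500 8.0313 12.7500 15.8125] v=[-1.5000 0.0625 2.0000 -1.3750]
Step 3: x=[3.1328 8.1173 13.3360 15.3594] v=[-1.2344 0.1719 1.1719 -0.9063]
Step 4: x=[2.9785 8.2326 13.1231 15.4004] v=[-0.3086 0.2305 -0.4258 0.0820]
Step 5: x=[3.3931 8.3024 12.2569 15.8721] v=[0.8292 0.1396 -1.7324 0.9434]
Step 6: x=[4.1868 8.2529 11.3059 16.4400] v=[1.5873 -0.0991 -1.9021 1.1358]
Step 7: x=[4.9503 8.0767 10.8751 16.7244] v=[1.5270 -0.3524 -0.8616 0.5688]
Step 8: x=[5.2579 7.8595 11.2071 16.5465] v=[0.6151 -0.4344 0.6639 -0.3559]
Max displacement = 1.3360

Answer: 1.3360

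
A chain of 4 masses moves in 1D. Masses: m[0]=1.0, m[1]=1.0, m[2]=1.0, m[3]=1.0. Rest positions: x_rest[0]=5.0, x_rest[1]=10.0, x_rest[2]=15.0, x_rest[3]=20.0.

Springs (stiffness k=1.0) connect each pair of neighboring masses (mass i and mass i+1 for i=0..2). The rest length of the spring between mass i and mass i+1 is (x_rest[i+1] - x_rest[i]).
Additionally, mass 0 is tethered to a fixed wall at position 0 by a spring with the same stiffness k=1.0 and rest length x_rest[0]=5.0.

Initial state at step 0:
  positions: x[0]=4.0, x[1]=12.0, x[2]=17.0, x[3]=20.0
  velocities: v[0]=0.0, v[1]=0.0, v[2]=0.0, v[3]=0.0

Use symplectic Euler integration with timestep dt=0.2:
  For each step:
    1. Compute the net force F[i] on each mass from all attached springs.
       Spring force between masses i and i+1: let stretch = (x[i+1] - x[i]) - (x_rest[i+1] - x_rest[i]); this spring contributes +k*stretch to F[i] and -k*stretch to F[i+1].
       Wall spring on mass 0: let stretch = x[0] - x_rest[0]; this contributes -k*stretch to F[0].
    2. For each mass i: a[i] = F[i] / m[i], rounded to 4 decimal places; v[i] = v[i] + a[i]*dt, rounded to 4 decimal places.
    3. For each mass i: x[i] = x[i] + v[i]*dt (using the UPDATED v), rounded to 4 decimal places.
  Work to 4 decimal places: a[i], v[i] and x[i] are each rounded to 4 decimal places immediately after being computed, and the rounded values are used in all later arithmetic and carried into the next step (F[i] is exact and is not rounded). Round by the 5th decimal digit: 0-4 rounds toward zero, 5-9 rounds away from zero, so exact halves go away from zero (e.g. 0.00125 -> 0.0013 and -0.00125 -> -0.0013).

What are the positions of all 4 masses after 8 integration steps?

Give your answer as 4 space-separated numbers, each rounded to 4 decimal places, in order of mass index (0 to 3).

Answer: 6.8515 9.7477 15.0550 21.7315

Derivation:
Step 0: x=[4.0000 12.0000 17.0000 20.0000] v=[0.0000 0.0000 0.0000 0.0000]
Step 1: x=[4.1600 11.8800 16.9200 20.0800] v=[0.8000 -0.6000 -0.4000 0.4000]
Step 2: x=[4.4624 11.6528 16.7648 20.2336] v=[1.5120 -1.1360 -0.7760 0.7680]
Step 3: x=[4.8739 11.3425 16.5439 20.4484] v=[2.0576 -1.5517 -1.1046 1.0742]
Step 4: x=[5.3492 10.9815 16.2711 20.7071] v=[2.3765 -1.8051 -1.3640 1.2933]
Step 5: x=[5.8358 10.6068 15.9642 20.9883] v=[2.4331 -1.8736 -1.5347 1.4061]
Step 6: x=[6.2798 10.2555 15.6439 21.2686] v=[2.2201 -1.7563 -1.6014 1.4013]
Step 7: x=[6.6317 9.9607 15.3331 21.5239] v=[1.7593 -1.4738 -1.5541 1.2764]
Step 8: x=[6.8515 9.7477 15.0550 21.7315] v=[1.0988 -1.0651 -1.3904 1.0382]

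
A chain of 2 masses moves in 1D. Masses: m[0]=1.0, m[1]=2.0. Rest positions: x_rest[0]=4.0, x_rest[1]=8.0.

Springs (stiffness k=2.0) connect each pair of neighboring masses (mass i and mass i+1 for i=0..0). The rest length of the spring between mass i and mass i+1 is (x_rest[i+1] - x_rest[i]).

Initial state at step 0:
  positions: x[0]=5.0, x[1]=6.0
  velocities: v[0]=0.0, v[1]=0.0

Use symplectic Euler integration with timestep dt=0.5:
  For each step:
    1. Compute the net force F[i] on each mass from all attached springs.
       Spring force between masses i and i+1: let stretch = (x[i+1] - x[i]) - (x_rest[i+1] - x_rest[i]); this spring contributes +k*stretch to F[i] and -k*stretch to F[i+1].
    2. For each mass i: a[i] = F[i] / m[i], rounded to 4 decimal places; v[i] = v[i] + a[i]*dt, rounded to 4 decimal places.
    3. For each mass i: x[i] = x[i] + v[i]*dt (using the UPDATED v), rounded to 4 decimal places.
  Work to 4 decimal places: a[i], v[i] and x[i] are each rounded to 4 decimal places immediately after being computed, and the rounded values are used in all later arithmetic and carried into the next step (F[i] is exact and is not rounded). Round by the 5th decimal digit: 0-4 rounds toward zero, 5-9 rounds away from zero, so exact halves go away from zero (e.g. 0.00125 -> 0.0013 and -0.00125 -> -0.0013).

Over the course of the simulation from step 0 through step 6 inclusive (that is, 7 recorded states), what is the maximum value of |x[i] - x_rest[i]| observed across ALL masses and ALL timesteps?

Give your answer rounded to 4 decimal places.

Step 0: x=[5.0000 6.0000] v=[0.0000 0.0000]
Step 1: x=[3.5000 6.7500] v=[-3.0000 1.5000]
Step 2: x=[1.6250 7.6875] v=[-3.7500 1.8750]
Step 3: x=[0.7813 8.1094] v=[-1.6875 0.8438]
Step 4: x=[1.6016 7.6993] v=[1.6406 -0.8203]
Step 5: x=[3.4708 6.7647] v=[3.7383 -1.8692]
Step 6: x=[4.9869 6.0066] v=[3.0322 -1.5162]
Max displacement = 3.2187

Answer: 3.2187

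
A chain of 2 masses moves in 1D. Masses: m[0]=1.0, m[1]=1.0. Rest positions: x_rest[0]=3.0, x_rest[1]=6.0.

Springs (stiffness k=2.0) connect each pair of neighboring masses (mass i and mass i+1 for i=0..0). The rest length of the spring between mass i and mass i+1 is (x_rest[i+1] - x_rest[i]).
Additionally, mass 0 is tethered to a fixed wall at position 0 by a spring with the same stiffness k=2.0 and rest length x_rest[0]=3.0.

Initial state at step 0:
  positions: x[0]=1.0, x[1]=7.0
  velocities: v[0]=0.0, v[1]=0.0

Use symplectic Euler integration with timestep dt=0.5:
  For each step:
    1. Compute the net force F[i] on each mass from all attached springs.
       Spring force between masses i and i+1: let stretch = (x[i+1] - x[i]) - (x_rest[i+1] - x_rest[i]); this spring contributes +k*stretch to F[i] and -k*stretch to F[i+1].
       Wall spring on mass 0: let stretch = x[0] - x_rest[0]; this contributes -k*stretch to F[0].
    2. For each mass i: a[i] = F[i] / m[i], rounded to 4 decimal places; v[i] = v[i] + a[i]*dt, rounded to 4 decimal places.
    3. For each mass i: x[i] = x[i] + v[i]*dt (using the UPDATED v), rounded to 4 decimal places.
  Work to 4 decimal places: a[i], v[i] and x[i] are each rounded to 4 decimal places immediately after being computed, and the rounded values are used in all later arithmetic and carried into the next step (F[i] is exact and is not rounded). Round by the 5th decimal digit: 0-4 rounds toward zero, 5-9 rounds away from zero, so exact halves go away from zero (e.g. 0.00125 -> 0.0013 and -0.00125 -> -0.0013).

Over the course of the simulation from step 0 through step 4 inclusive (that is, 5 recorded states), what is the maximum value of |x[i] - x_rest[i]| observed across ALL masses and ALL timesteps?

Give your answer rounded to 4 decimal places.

Step 0: x=[1.0000 7.0000] v=[0.0000 0.0000]
Step 1: x=[3.5000 5.5000] v=[5.0000 -3.0000]
Step 2: x=[5.2500 4.5000] v=[3.5000 -2.0000]
Step 3: x=[4.0000 5.3750] v=[-2.5000 1.7500]
Step 4: x=[1.4375 7.0625] v=[-5.1250 3.3750]
Max displacement = 2.2500

Answer: 2.2500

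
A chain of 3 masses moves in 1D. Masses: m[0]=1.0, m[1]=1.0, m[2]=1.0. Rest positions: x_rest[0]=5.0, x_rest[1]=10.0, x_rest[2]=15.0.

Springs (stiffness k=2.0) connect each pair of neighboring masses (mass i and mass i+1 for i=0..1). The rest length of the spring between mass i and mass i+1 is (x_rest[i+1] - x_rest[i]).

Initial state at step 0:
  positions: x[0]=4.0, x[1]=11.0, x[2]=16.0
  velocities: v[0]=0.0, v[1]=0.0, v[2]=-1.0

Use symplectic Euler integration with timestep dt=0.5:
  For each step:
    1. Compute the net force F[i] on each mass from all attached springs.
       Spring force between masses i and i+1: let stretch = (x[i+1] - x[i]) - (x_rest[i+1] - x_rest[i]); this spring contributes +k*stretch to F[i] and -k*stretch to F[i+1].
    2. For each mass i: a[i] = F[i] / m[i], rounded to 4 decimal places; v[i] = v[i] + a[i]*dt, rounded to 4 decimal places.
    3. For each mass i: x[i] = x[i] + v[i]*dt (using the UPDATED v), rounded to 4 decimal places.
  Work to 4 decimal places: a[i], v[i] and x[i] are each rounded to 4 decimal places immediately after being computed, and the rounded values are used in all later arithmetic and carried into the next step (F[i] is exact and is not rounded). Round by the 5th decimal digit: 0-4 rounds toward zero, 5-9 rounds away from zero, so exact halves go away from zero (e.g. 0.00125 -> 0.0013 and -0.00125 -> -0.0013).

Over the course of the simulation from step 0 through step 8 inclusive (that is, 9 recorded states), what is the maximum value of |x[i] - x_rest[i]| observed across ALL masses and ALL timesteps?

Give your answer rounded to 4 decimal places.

Step 0: x=[4.0000 11.0000 16.0000] v=[0.0000 0.0000 -1.0000]
Step 1: x=[5.0000 10.0000 15.5000] v=[2.0000 -2.0000 -1.0000]
Step 2: x=[6.0000 9.2500 14.7500] v=[2.0000 -1.5000 -1.5000]
Step 3: x=[6.1250 9.6250 13.7500] v=[0.2500 0.7500 -2.0000]
Step 4: x=[5.5000 10.3125 13.1875] v=[-1.2500 1.3750 -1.1250]
Step 5: x=[4.7813 10.0313 13.6875] v=[-1.4375 -0.5625 1.0000]
Step 6: x=[4.1876 8.9532 14.8594] v=[-1.1875 -2.1563 2.3438]
Step 7: x=[3.4767 8.4454 15.5782] v=[-1.4219 -1.0157 1.4376]
Step 8: x=[2.7501 9.0196 15.2306] v=[-1.4532 1.1484 -0.6952]
Max displacement = 2.2499

Answer: 2.2499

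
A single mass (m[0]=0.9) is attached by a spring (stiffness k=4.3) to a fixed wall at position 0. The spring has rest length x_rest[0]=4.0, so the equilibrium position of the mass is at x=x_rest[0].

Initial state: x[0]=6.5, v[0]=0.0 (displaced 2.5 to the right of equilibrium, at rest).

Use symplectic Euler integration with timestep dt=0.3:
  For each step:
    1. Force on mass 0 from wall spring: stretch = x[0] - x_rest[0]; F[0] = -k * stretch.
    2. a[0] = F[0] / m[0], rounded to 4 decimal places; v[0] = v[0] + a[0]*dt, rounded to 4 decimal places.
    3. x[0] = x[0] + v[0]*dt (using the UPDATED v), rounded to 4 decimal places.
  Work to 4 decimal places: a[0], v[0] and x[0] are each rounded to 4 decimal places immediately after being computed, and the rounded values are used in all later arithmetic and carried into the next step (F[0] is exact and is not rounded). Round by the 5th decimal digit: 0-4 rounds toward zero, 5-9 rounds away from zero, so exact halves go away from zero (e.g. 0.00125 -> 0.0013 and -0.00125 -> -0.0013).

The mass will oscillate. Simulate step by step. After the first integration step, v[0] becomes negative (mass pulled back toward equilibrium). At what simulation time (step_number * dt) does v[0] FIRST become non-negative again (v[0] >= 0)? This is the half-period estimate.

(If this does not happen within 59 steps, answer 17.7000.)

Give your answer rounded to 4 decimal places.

Step 0: x=[6.5000] v=[0.0000]
Step 1: x=[5.4250] v=[-3.5833]
Step 2: x=[3.7373] v=[-5.6258]
Step 3: x=[2.1625] v=[-5.2493]
Step 4: x=[1.3779] v=[-2.6155]
Step 5: x=[1.7207] v=[1.1428]
First v>=0 after going negative at step 5, time=1.5000

Answer: 1.5000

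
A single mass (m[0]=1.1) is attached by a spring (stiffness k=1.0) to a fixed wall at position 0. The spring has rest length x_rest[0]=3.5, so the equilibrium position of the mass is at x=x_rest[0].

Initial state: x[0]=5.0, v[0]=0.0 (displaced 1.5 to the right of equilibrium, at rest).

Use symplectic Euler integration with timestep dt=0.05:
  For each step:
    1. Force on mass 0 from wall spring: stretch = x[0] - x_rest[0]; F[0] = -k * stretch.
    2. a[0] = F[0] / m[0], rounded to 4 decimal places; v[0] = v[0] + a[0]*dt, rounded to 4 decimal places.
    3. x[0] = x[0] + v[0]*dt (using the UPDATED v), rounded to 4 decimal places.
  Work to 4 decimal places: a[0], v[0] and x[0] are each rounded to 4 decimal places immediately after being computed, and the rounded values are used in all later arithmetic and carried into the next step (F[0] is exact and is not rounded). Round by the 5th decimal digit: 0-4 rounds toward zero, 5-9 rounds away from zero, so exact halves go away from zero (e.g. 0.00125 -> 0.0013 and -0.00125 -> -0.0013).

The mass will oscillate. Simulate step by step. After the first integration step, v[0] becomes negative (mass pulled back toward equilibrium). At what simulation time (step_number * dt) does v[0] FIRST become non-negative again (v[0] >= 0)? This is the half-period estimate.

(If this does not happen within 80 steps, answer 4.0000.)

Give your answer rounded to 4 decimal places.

Step 0: x=[5.0000] v=[0.0000]
Step 1: x=[4.9966] v=[-0.0682]
Step 2: x=[4.9898] v=[-0.1362]
Step 3: x=[4.9796] v=[-0.2039]
Step 4: x=[4.9660] v=[-0.2712]
Step 5: x=[4.9491] v=[-0.3378]
Step 6: x=[4.9289] v=[-0.4037]
Step 7: x=[4.9055] v=[-0.4687]
Step 8: x=[4.8789] v=[-0.5326]
Step 9: x=[4.8491] v=[-0.5953]
Step 10: x=[4.8163] v=[-0.6566]
Step 11: x=[4.7805] v=[-0.7164]
Step 12: x=[4.7418] v=[-0.7746]
Step 13: x=[4.7003] v=[-0.8310]
Step 14: x=[4.6560] v=[-0.8856]
Step 15: x=[4.6091] v=[-0.9381]
Step 16: x=[4.5597] v=[-0.9885]
Step 17: x=[4.5079] v=[-1.0367]
Step 18: x=[4.4538] v=[-1.0825]
Step 19: x=[4.3975] v=[-1.1259]
Step 20: x=[4.3392] v=[-1.1667]
Step 21: x=[4.2790] v=[-1.2048]
Step 22: x=[4.2170] v=[-1.2402]
Step 23: x=[4.1534] v=[-1.2728]
Step 24: x=[4.0883] v=[-1.3025]
Step 25: x=[4.0218] v=[-1.3292]
Step 26: x=[3.9542] v=[-1.3529]
Step 27: x=[3.8855] v=[-1.3735]
Step 28: x=[3.8160] v=[-1.3910]
Step 29: x=[3.7457] v=[-1.4054]
Step 30: x=[3.6749] v=[-1.4166]
Step 31: x=[3.6037] v=[-1.4246]
Step 32: x=[3.5322] v=[-1.4293]
Step 33: x=[3.4607] v=[-1.4308]
Step 34: x=[3.3893] v=[-1.4290]
Step 35: x=[3.3181] v=[-1.4240]
Step 36: x=[3.2473] v=[-1.4157]
Step 37: x=[3.1771] v=[-1.4042]
Step 38: x=[3.1076] v=[-1.3895]
Step 39: x=[3.0390] v=[-1.3717]
Step 40: x=[2.9715] v=[-1.3507]
Step 41: x=[2.9052] v=[-1.3267]
Step 42: x=[2.8402] v=[-1.2997]
Step 43: x=[2.7767] v=[-1.2697]
Step 44: x=[2.7149] v=[-1.2368]
Step 45: x=[2.6548] v=[-1.2011]
Step 46: x=[2.5967] v=[-1.1627]
Step 47: x=[2.5406] v=[-1.1216]
Step 48: x=[2.4867] v=[-1.0780]
Step 49: x=[2.4351] v=[-1.0319]
Step 50: x=[2.3859] v=[-0.9835]
Step 51: x=[2.3393] v=[-0.9329]
Step 52: x=[2.2953] v=[-0.8801]
Step 53: x=[2.2540] v=[-0.8253]
Step 54: x=[2.2156] v=[-0.7687]
Step 55: x=[2.1801] v=[-0.7103]
Step 56: x=[2.1476] v=[-0.6503]
Step 57: x=[2.1182] v=[-0.5888]
Step 58: x=[2.0919] v=[-0.5260]
Step 59: x=[2.0688] v=[-0.4620]
Step 60: x=[2.0490] v=[-0.3969]
Step 61: x=[2.0325] v=[-0.3309]
Step 62: x=[2.0193] v=[-0.2642]
Step 63: x=[2.0095] v=[-0.1969]
Step 64: x=[2.0030] v=[-0.1292]
Step 65: x=[1.9999] v=[-0.0612]
Step 66: x=[2.0003] v=[0.0070]
First v>=0 after going negative at step 66, time=3.3000

Answer: 3.3000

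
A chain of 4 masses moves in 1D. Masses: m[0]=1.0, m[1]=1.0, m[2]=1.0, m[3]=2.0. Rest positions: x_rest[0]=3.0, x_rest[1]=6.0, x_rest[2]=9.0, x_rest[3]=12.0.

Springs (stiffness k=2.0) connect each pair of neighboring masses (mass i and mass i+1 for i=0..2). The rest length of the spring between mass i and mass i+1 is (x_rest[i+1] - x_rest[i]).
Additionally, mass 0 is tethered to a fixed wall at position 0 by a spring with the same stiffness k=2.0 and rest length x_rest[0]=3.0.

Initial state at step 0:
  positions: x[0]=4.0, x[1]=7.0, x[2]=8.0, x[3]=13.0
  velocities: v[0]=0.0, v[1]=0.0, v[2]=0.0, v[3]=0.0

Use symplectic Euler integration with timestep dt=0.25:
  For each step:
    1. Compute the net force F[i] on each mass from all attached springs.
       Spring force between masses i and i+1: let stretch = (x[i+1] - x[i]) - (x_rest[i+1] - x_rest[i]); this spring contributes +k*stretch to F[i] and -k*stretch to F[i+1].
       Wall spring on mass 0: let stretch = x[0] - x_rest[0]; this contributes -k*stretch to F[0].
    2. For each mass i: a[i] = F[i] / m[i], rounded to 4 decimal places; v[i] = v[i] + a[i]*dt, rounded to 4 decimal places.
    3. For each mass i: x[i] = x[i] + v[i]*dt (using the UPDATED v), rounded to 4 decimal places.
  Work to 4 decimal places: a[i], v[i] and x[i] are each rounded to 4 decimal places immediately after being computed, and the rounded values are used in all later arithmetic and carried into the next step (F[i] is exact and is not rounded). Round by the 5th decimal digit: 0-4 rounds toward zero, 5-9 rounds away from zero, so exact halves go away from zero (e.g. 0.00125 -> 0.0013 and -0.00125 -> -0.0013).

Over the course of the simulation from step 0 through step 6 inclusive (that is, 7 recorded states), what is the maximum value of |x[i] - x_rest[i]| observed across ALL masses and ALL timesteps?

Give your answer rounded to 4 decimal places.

Answer: 2.0081

Derivation:
Step 0: x=[4.0000 7.0000 8.0000 13.0000] v=[0.0000 0.0000 0.0000 0.0000]
Step 1: x=[3.8750 6.7500 8.5000 12.8750] v=[-0.5000 -1.0000 2.0000 -0.5000]
Step 2: x=[3.6250 6.3594 9.3281 12.6641] v=[-1.0000 -1.5625 3.3125 -0.8438]
Step 3: x=[3.2637 5.9981 10.2022 12.4322] v=[-1.4453 -1.4454 3.4962 -0.9278]
Step 4: x=[2.8362 5.8205 10.8295 12.2484] v=[-1.7100 -0.7106 2.5092 -0.7353]
Step 5: x=[2.4272 5.8960 11.0081 12.1634] v=[-1.6360 0.3018 0.7142 -0.3400]
Step 6: x=[2.1484 6.1769 10.6921 12.1937] v=[-1.1152 1.1235 -1.2642 0.1212]
Max displacement = 2.0081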